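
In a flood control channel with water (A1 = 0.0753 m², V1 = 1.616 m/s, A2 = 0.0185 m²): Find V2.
Formula: V_2 = \frac{A_1 V_1}{A_2}
V2 = 0.0753·1.616/0.0185 = 6.578 m/s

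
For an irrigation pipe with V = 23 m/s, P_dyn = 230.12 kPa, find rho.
Formula: P_{dyn} = \frac{1}{2} \rho V^2
Substituting knowns: 230.12 = 0.5·rho·23²/1000
Solving for rho: rho = 2·(230.12·1000)/23² = 870 kg/m³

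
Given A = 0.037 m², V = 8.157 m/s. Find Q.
Formula: Q = A V
Q = 0.037·8.157·1000 = 301.8 L/s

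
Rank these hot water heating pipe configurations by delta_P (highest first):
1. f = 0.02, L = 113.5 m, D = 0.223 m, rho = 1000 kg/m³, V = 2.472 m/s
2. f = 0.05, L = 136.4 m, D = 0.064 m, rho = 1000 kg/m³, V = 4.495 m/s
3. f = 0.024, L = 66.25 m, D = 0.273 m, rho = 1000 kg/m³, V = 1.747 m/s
Case 1: delta_P = 31.1 kPa
Case 2: delta_P = 1077 kPa
Case 3: delta_P = 8.888 kPa
Ranking (highest first): 2, 1, 3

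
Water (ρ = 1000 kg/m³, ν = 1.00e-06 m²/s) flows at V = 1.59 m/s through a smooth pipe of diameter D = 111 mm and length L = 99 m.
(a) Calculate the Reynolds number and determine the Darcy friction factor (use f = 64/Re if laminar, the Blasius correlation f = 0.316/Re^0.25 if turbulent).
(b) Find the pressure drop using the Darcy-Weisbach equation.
(a) Re = V·D/ν = 1.59·0.111/1.00e-06 = 176490 → turbulent (Re > 4000); f = 0.316/Re^0.25 = 0.316/176490^0.25 = 0.015417 (Blasius is strictly valid for Re ≲ 1e5; used here as the smooth-pipe estimate the problem specifies)
(b) Darcy-Weisbach: ΔP = f·(L/D)·½ρV²/1000 = 0.015417·(99/0.111)·½·1000·1.59²/1000 = 17.38 kPa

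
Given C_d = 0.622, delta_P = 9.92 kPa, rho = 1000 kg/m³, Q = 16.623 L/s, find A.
Formula: Q = C_d A \sqrt{\frac{2 \Delta P}{\rho}}
Substituting knowns: 16.623 = 0.622·A·√(2·(9.92·1000)/1000)·1000
Solving for A: A = (16.623/1000)/(0.622·√(2·(9.92·1000)/1000)) = 0.006 m²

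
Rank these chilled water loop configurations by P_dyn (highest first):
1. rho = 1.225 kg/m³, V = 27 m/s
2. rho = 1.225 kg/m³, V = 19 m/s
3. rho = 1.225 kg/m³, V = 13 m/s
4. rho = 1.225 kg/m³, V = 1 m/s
Case 1: P_dyn = 0.4465 kPa
Case 2: P_dyn = 0.2211 kPa
Case 3: P_dyn = 0.1035 kPa
Case 4: P_dyn = 0.0006125 kPa
Ranking (highest first): 1, 2, 3, 4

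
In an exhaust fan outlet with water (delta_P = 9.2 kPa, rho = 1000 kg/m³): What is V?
Formula: V = \sqrt{\frac{2 \Delta P}{\rho}}
V = √(2·(9.2·1000)/1000) = 4.29 m/s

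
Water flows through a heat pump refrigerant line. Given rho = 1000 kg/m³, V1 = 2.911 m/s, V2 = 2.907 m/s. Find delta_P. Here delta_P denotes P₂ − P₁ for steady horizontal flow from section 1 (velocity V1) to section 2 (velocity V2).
Formula: \Delta P = \frac{1}{2} \rho (V_1^2 - V_2^2)
delta_P = 0.5·1000·(2.911² − 2.907²)/1000 = 0.01164 kPa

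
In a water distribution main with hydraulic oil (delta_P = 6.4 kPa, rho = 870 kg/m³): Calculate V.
Formula: V = \sqrt{\frac{2 \Delta P}{\rho}}
V = √(2·(6.4·1000)/870) = 3.836 m/s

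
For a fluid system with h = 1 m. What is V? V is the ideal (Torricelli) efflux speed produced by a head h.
Formula: V = \sqrt{2 g h}
V = √(2·9.81·1) = 4.429 m/s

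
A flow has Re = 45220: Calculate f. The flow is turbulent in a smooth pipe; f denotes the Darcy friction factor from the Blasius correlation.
Formula: f = \frac{0.316}{Re^{0.25}}
f = 0.316/45220^0.25 = 0.02167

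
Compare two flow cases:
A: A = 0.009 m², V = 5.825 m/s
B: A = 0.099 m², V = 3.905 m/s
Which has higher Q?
Q(A) = 52.42 L/s, Q(B) = 386.6 L/s. Answer: B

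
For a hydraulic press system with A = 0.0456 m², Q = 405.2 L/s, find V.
Formula: Q = A V
Substituting knowns: 405.2 = 0.0456·V·1000
Solving for V: V = (405.2/1000)/0.0456 = 8.886 m/s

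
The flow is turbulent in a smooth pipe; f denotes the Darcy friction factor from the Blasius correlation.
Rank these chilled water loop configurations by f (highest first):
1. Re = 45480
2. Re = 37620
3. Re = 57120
Case 1: f = 0.02164
Case 2: f = 0.02269
Case 3: f = 0.02044
Ranking (highest first): 2, 1, 3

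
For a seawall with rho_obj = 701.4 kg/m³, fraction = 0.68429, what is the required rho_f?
Formula: f_{sub} = \frac{\rho_{obj}}{\rho_f}
Substituting knowns: 0.68429 = 701.4/rho_f
Solving for rho_f: rho_f = 701.4/0.68429 = 1025 kg/m³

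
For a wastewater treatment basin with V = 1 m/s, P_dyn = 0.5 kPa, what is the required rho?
Formula: P_{dyn} = \frac{1}{2} \rho V^2
Substituting knowns: 0.5 = 0.5·rho·1²/1000
Solving for rho: rho = 2·(0.5·1000)/1² = 1000 kg/m³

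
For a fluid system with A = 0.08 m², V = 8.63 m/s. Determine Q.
Formula: Q = A V
Q = 0.08·8.63·1000 = 690.4 L/s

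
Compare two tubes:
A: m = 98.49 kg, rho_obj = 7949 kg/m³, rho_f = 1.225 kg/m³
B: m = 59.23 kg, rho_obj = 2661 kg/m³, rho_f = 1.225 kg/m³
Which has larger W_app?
W_app(A) = 966 N, W_app(B) = 580.8 N. Answer: A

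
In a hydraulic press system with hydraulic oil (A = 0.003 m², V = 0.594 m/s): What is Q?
Formula: Q = A V
Q = 0.003·0.594·1000 = 1.782 L/s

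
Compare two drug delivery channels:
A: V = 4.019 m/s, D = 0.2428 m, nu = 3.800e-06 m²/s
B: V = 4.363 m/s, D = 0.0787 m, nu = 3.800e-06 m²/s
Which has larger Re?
Re(A) = 256793, Re(B) = 90360. Answer: A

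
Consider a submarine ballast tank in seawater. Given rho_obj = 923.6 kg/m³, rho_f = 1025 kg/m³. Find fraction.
Formula: f_{sub} = \frac{\rho_{obj}}{\rho_f}
fraction = 923.6/1025 = 0.9011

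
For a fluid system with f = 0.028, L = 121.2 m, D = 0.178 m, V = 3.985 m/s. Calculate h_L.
Formula: h_L = f \frac{L}{D} \frac{V^2}{2g}
h_L = 0.028·(121.2/0.178)·3.985²/(2·9.81) = 15.43 m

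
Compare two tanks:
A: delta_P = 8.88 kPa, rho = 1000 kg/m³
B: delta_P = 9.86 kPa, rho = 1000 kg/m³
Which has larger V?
V(A) = 4.214 m/s, V(B) = 4.441 m/s. Answer: B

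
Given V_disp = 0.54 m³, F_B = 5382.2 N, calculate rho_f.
Formula: F_B = \rho_f g V_{disp}
Substituting knowns: 5382.2 = rho_f·9.81·0.54
Solving for rho_f: rho_f = 5382.2/(9.81·0.54) = 1016 kg/m³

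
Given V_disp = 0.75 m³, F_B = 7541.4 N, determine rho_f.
Formula: F_B = \rho_f g V_{disp}
Substituting knowns: 7541.4 = rho_f·9.81·0.75
Solving for rho_f: rho_f = 7541.4/(9.81·0.75) = 1025 kg/m³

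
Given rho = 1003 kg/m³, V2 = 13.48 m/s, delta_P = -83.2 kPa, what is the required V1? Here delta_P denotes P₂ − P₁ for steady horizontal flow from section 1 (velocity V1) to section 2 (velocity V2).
Formula: \Delta P = \frac{1}{2} \rho (V_1^2 - V_2^2)
Substituting knowns: -83.2 = 0.5·1003·(V1² − 13.48²)/1000
Solving for V1: V1 = √(13.48² + 2·(-83.2·1000)/1003) = 3.976 m/s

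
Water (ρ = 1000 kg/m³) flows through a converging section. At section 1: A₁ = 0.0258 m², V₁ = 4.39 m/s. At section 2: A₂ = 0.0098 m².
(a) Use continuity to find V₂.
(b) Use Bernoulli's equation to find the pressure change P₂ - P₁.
(a) Continuity: A₁V₁=A₂V₂ -> V₂=A₁V₁/A₂=0.0258*4.39/0.0098=11.56 m/s
(b) Bernoulli: P₂-P₁=0.5*rho*(V₁^2-V₂^2)/1000=0.5*1000*(4.39^2-11.56^2)/1000=-57.18 kPa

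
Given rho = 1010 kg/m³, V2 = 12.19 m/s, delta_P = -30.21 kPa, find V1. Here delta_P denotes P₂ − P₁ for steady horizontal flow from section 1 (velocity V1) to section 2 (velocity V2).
Formula: \Delta P = \frac{1}{2} \rho (V_1^2 - V_2^2)
Substituting knowns: -30.21 = 0.5·1010·(V1² − 12.19²)/1000
Solving for V1: V1 = √(12.19² + 2·(-30.21·1000)/1010) = 9.422 m/s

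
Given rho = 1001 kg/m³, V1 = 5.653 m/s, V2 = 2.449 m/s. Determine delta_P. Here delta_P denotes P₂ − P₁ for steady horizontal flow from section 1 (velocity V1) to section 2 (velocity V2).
Formula: \Delta P = \frac{1}{2} \rho (V_1^2 - V_2^2)
delta_P = 0.5·1001·(5.653² − 2.449²)/1000 = 12.99 kPa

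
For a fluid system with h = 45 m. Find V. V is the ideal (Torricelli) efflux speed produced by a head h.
Formula: V = \sqrt{2 g h}
V = √(2·9.81·45) = 29.71 m/s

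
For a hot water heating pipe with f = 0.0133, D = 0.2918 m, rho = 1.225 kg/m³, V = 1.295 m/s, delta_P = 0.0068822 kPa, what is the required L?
Formula: \Delta P = f \frac{L}{D} \frac{\rho V^2}{2}
Substituting knowns: 0.0068822 = 0.0133·(L/0.2918)·0.5·1.225·1.295²/1000
Solving for L: L = (0.0068822·1000)·0.2918/(0.0133·0.5·1.225·1.295²) = 147 m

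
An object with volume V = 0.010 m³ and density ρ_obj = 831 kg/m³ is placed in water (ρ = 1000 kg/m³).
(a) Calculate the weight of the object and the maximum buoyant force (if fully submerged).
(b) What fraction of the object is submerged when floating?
(a) W=rho_obj*g*V=831*9.81*0.010=81.5 N; F_B(max)=rho*g*V=1000*9.81*0.010=98.1 N
(b) Floating fraction=rho_obj/rho=831/1000=0.831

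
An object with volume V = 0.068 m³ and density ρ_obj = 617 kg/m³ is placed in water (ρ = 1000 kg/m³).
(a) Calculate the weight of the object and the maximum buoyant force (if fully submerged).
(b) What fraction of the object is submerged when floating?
(a) W=rho_obj*g*V=617*9.81*0.068=411.6 N; F_B(max)=rho*g*V=1000*9.81*0.068=667.1 N
(b) Floating fraction=rho_obj/rho=617/1000=0.617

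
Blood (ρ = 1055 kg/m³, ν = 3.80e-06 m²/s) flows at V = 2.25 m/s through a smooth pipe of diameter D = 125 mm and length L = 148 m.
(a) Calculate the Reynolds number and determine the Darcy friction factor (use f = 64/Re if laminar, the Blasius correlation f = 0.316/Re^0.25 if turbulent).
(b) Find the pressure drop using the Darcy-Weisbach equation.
(a) Re = V·D/ν = 2.25·0.125/3.80e-06 = 74013 → turbulent (Re > 4000); f = 0.316/Re^0.25 = 0.316/74013^0.25 = 0.019158
(b) Darcy-Weisbach: ΔP = f·(L/D)·½ρV²/1000 = 0.019158·(148/0.125)·½·1055·2.25²/1000 = 60.57 kPa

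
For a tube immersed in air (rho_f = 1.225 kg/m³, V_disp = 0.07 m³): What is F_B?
Formula: F_B = \rho_f g V_{disp}
F_B = 1.225·9.81·0.07 = 0.8412 N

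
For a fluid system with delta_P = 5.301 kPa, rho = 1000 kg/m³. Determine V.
Formula: V = \sqrt{\frac{2 \Delta P}{\rho}}
V = √(2·(5.301·1000)/1000) = 3.256 m/s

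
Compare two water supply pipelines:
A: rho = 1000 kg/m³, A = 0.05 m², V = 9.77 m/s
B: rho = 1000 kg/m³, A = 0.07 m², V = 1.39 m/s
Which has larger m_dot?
m_dot(A) = 488.5 kg/s, m_dot(B) = 97.3 kg/s. Answer: A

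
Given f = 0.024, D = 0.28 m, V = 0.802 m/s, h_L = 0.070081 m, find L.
Formula: h_L = f \frac{L}{D} \frac{V^2}{2g}
Substituting knowns: 0.070081 = 0.024·(L/0.28)·0.802²/(2·9.81)
Solving for L: L = 0.070081·2·9.81·0.28/(0.024·0.802²) = 24.94 m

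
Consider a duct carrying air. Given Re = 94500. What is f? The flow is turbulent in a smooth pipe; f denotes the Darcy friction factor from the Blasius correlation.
Formula: f = \frac{0.316}{Re^{0.25}}
f = 0.316/94500^0.25 = 0.01802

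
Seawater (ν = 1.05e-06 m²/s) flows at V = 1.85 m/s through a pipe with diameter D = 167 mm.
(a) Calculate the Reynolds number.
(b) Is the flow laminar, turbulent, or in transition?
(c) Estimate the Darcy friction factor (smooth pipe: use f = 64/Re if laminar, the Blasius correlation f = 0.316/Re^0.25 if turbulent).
(a) Re = V·D/ν = 1.85·0.167/1.05e-06 = 294240
(b) Flow regime: turbulent (Re > 4000)
(c) Friction factor: f = 0.316/Re^0.25 = 0.316/294240^0.25 = 0.01357 (Blasius is strictly valid for Re ≲ 1e5; used here as the smooth-pipe estimate the problem specifies)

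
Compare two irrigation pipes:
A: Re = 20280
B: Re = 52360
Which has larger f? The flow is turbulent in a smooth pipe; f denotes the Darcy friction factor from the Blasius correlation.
f(A) = 0.02648, f(B) = 0.02089. Answer: A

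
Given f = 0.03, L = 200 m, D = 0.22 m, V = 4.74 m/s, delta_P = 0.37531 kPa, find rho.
Formula: \Delta P = f \frac{L}{D} \frac{\rho V^2}{2}
Substituting knowns: 0.37531 = 0.03·(200/0.22)·0.5·rho·4.74²/1000
Solving for rho: rho = (0.37531·1000)/(0.03·(200/0.22)·0.5·4.74²) = 1.225 kg/m³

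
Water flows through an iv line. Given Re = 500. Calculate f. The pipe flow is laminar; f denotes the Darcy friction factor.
Formula: f = \frac{64}{Re}
f = 64/500 = 0.128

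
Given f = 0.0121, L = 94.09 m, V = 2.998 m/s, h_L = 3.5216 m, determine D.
Formula: h_L = f \frac{L}{D} \frac{V^2}{2g}
Substituting knowns: 3.5216 = 0.0121·(94.09/D)·2.998²/(2·9.81)
Solving for D: D = 0.0121·94.09·2.998²/(2·9.81·3.5216) = 0.1481 m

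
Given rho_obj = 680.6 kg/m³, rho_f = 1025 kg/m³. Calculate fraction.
Formula: f_{sub} = \frac{\rho_{obj}}{\rho_f}
fraction = 680.6/1025 = 0.664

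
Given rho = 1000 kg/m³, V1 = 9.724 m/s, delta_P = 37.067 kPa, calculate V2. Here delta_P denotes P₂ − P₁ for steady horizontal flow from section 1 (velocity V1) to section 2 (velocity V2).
Formula: \Delta P = \frac{1}{2} \rho (V_1^2 - V_2^2)
Substituting knowns: 37.067 = 0.5·1000·(9.724² − V2²)/1000
Solving for V2: V2 = √(9.724² − 2·(37.067·1000)/1000) = 4.519 m/s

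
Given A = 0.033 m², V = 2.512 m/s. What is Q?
Formula: Q = A V
Q = 0.033·2.512·1000 = 82.9 L/s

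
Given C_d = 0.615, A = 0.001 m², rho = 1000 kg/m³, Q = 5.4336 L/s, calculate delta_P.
Formula: Q = C_d A \sqrt{\frac{2 \Delta P}{\rho}}
Substituting knowns: 5.4336 = 0.615·0.001·√(2·(delta_P·1000)/1000)·1000
Solving for delta_P: delta_P = ((5.4336/1000)/(0.615·0.001))²·1000/2/1000 = 39.03 kPa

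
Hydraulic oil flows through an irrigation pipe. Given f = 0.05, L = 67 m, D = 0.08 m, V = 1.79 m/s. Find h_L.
Formula: h_L = f \frac{L}{D} \frac{V^2}{2g}
h_L = 0.05·(67/0.08)·1.79²/(2·9.81) = 6.839 m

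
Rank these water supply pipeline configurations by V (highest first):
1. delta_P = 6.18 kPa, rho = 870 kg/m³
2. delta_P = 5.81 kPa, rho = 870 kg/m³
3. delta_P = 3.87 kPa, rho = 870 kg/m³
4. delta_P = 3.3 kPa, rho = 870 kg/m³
Case 1: V = 3.769 m/s
Case 2: V = 3.655 m/s
Case 3: V = 2.983 m/s
Case 4: V = 2.754 m/s
Ranking (highest first): 1, 2, 3, 4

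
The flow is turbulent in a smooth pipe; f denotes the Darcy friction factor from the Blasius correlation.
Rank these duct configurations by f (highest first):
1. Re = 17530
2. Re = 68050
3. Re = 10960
Case 1: f = 0.02746
Case 2: f = 0.01957
Case 3: f = 0.03088
Ranking (highest first): 3, 1, 2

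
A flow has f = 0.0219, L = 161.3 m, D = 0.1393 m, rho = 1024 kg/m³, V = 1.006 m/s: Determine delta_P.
Formula: \Delta P = f \frac{L}{D} \frac{\rho V^2}{2}
delta_P = 0.0219·(161.3/0.1393)·0.5·1024·1.006²/1000 = 13.14 kPa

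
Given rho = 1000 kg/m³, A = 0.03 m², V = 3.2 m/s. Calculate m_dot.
Formula: \dot{m} = \rho A V
m_dot = 1000·0.03·3.2 = 96 kg/s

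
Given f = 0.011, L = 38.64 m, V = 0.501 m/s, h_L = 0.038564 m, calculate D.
Formula: h_L = f \frac{L}{D} \frac{V^2}{2g}
Substituting knowns: 0.038564 = 0.011·(38.64/D)·0.501²/(2·9.81)
Solving for D: D = 0.011·38.64·0.501²/(2·9.81·0.038564) = 0.141 m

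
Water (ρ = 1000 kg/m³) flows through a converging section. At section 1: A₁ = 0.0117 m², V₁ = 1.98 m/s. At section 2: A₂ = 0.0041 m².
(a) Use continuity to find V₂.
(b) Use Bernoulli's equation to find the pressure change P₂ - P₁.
(a) Continuity: A₁V₁=A₂V₂ -> V₂=A₁V₁/A₂=0.0117*1.98/0.0041=5.65 m/s
(b) Bernoulli: P₂-P₁=0.5*rho*(V₁^2-V₂^2)/1000=0.5*1000*(1.98^2-5.65^2)/1000=-14 kPa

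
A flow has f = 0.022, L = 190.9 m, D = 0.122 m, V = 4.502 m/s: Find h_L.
Formula: h_L = f \frac{L}{D} \frac{V^2}{2g}
h_L = 0.022·(190.9/0.122)·4.502²/(2·9.81) = 35.56 m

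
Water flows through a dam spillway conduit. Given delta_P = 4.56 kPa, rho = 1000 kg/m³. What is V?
Formula: V = \sqrt{\frac{2 \Delta P}{\rho}}
V = √(2·(4.56·1000)/1000) = 3.02 m/s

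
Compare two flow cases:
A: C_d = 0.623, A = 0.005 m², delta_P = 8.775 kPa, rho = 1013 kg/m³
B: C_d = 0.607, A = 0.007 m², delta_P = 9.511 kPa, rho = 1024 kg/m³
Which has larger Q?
Q(A) = 12.97 L/s, Q(B) = 18.31 L/s. Answer: B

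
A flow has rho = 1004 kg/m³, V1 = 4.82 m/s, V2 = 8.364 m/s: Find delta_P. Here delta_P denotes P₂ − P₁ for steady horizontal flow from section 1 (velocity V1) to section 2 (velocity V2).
Formula: \Delta P = \frac{1}{2} \rho (V_1^2 - V_2^2)
delta_P = 0.5·1004·(4.82² − 8.364²)/1000 = -23.46 kPa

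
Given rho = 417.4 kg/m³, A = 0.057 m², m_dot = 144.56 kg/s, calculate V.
Formula: \dot{m} = \rho A V
Substituting knowns: 144.56 = 417.4·0.057·V
Solving for V: V = 144.56/(417.4·0.057) = 6.076 m/s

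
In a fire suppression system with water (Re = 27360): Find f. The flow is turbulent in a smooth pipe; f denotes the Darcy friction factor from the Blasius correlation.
Formula: f = \frac{0.316}{Re^{0.25}}
f = 0.316/27360^0.25 = 0.02457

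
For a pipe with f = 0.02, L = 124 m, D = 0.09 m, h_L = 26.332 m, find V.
Formula: h_L = f \frac{L}{D} \frac{V^2}{2g}
Substituting knowns: 26.332 = 0.02·(124/0.09)·V²/(2·9.81)
Solving for V: V = √(26.332·2·9.81/(0.02·(124/0.09))) = 4.33 m/s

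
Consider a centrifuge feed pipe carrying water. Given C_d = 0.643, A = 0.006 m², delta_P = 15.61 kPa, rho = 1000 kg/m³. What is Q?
Formula: Q = C_d A \sqrt{\frac{2 \Delta P}{\rho}}
Q = 0.643·0.006·√(2·(15.61·1000)/1000)·1000 = 21.56 L/s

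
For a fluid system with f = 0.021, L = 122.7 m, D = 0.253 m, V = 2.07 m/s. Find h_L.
Formula: h_L = f \frac{L}{D} \frac{V^2}{2g}
h_L = 0.021·(122.7/0.253)·2.07²/(2·9.81) = 2.224 m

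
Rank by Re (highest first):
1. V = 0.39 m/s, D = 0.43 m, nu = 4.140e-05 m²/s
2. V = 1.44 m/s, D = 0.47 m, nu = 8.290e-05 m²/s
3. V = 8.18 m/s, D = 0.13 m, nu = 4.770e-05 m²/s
Case 1: Re = 4051
Case 2: Re = 8164
Case 3: Re = 22294
Ranking (highest first): 3, 2, 1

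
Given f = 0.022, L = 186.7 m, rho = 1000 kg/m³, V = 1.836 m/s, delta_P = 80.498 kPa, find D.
Formula: \Delta P = f \frac{L}{D} \frac{\rho V^2}{2}
Substituting knowns: 80.498 = 0.022·(186.7/D)·0.5·1000·1.836²/1000
Solving for D: D = 0.022·186.7·0.5·1000·1.836²/(80.498·1000) = 0.086 m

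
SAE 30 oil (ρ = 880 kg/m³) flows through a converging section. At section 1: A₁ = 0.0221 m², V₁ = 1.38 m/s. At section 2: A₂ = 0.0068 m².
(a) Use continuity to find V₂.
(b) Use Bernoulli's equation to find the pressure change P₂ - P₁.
(a) Continuity: A₁V₁=A₂V₂ -> V₂=A₁V₁/A₂=0.0221*1.38/0.0068=4.49 m/s
(b) Bernoulli: P₂-P₁=0.5*rho*(V₁^2-V₂^2)/1000=0.5*880*(1.38^2-4.49^2)/1000=-8.033 kPa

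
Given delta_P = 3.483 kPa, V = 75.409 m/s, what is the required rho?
Formula: V = \sqrt{\frac{2 \Delta P}{\rho}}
Substituting knowns: 75.409 = √(2·(3.483·1000)/rho)
Solving for rho: rho = 2·(3.483·1000)/75.409² = 1.225 kg/m³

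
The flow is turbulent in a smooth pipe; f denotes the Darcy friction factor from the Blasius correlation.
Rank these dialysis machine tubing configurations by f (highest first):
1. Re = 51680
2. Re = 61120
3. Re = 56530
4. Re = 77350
Case 1: f = 0.02096
Case 2: f = 0.0201
Case 3: f = 0.02049
Case 4: f = 0.01895
Ranking (highest first): 1, 3, 2, 4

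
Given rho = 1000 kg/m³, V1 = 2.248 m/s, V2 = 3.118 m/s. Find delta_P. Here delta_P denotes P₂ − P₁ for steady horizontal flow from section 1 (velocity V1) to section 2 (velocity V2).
Formula: \Delta P = \frac{1}{2} \rho (V_1^2 - V_2^2)
delta_P = 0.5·1000·(2.248² − 3.118²)/1000 = -2.334 kPa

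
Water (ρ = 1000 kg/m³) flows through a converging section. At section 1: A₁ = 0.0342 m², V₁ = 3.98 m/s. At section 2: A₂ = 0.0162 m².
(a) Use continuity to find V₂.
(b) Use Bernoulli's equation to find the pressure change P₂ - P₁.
(a) Continuity: A₁V₁=A₂V₂ -> V₂=A₁V₁/A₂=0.0342*3.98/0.0162=8.40 m/s
(b) Bernoulli: P₂-P₁=0.5*rho*(V₁^2-V₂^2)/1000=0.5*1000*(3.98^2-8.40^2)/1000=-27.36 kPa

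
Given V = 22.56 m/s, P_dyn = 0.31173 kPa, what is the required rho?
Formula: P_{dyn} = \frac{1}{2} \rho V^2
Substituting knowns: 0.31173 = 0.5·rho·22.56²/1000
Solving for rho: rho = 2·(0.31173·1000)/22.56² = 1.225 kg/m³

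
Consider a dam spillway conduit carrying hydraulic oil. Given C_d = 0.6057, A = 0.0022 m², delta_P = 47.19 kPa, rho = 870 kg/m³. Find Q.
Formula: Q = C_d A \sqrt{\frac{2 \Delta P}{\rho}}
Q = 0.6057·0.0022·√(2·(47.19·1000)/870)·1000 = 13.88 L/s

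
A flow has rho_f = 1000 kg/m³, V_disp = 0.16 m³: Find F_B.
Formula: F_B = \rho_f g V_{disp}
F_B = 1000·9.81·0.16 = 1570 N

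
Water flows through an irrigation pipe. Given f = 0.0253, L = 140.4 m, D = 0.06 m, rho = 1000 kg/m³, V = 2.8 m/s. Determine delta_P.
Formula: \Delta P = f \frac{L}{D} \frac{\rho V^2}{2}
delta_P = 0.0253·(140.4/0.06)·0.5·1000·2.8²/1000 = 232.1 kPa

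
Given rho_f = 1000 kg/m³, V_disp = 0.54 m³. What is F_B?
Formula: F_B = \rho_f g V_{disp}
F_B = 1000·9.81·0.54 = 5297 N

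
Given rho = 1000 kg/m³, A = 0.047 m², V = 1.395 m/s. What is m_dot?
Formula: \dot{m} = \rho A V
m_dot = 1000·0.047·1.395 = 65.56 kg/s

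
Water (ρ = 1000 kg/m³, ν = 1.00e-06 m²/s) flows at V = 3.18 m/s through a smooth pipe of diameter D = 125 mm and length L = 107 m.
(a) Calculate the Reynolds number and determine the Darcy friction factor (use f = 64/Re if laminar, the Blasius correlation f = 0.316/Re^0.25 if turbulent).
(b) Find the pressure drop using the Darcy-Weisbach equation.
(a) Re = V·D/ν = 3.18·0.125/1.00e-06 = 397500 → turbulent (Re > 4000); f = 0.316/Re^0.25 = 0.316/397500^0.25 = 0.012585 (Blasius is strictly valid for Re ≲ 1e5; used here as the smooth-pipe estimate the problem specifies)
(b) Darcy-Weisbach: ΔP = f·(L/D)·½ρV²/1000 = 0.012585·(107/0.125)·½·1000·3.18²/1000 = 54.47 kPa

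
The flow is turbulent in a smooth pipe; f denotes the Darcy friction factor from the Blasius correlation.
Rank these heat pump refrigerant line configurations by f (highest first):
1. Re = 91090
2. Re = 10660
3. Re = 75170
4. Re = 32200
Case 1: f = 0.01819
Case 2: f = 0.0311
Case 3: f = 0.01908
Case 4: f = 0.02359
Ranking (highest first): 2, 4, 3, 1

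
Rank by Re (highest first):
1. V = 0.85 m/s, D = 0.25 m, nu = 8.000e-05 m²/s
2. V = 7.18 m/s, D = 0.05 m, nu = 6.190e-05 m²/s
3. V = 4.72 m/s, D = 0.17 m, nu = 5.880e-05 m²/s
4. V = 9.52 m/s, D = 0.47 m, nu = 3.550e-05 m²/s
Case 1: Re = 2656
Case 2: Re = 5800
Case 3: Re = 13646
Case 4: Re = 126039
Ranking (highest first): 4, 3, 2, 1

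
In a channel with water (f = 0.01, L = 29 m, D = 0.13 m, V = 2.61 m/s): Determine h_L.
Formula: h_L = f \frac{L}{D} \frac{V^2}{2g}
h_L = 0.01·(29/0.13)·2.61²/(2·9.81) = 0.7745 m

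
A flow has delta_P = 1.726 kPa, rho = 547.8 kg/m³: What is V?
Formula: V = \sqrt{\frac{2 \Delta P}{\rho}}
V = √(2·(1.726·1000)/547.8) = 2.51 m/s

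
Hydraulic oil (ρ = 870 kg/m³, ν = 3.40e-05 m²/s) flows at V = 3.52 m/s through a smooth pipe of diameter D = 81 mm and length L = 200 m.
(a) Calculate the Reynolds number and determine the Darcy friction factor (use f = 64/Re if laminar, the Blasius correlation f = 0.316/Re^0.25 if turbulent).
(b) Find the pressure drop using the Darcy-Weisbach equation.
(a) Re = V·D/ν = 3.52·0.081/3.40e-05 = 8385.9 → turbulent (Re > 4000); f = 0.316/Re^0.25 = 0.316/8385.9^0.25 = 0.033022
(b) Darcy-Weisbach: ΔP = f·(L/D)·½ρV²/1000 = 0.033022·(200/0.081)·½·870·3.52²/1000 = 439.5 kPa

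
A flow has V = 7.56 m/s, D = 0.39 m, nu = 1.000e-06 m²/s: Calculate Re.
Formula: Re = \frac{V D}{\nu}
Re = 7.56·0.39/1.000e-06 = 2.948e+06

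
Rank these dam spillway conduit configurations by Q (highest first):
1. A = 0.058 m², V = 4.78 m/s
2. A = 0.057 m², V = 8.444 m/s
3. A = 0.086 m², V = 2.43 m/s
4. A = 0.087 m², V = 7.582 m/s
Case 1: Q = 277.2 L/s
Case 2: Q = 481.3 L/s
Case 3: Q = 209 L/s
Case 4: Q = 659.6 L/s
Ranking (highest first): 4, 2, 1, 3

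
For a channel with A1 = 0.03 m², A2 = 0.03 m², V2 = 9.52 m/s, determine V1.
Formula: V_2 = \frac{A_1 V_1}{A_2}
Substituting knowns: 9.52 = 0.03·V1/0.03
Solving for V1: V1 = 9.52·0.03/0.03 = 9.52 m/s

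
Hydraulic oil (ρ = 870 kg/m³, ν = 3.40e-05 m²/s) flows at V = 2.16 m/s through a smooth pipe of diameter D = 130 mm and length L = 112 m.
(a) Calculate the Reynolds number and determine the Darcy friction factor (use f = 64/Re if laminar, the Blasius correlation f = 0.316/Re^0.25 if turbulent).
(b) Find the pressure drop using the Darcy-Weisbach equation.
(a) Re = V·D/ν = 2.16·0.13/3.40e-05 = 8258.8 → turbulent (Re > 4000); f = 0.316/Re^0.25 = 0.316/8258.8^0.25 = 0.033148
(b) Darcy-Weisbach: ΔP = f·(L/D)·½ρV²/1000 = 0.033148·(112/0.130)·½·870·2.16²/1000 = 57.96 kPa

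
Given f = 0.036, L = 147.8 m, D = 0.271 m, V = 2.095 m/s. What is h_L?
Formula: h_L = f \frac{L}{D} \frac{V^2}{2g}
h_L = 0.036·(147.8/0.271)·2.095²/(2·9.81) = 4.392 m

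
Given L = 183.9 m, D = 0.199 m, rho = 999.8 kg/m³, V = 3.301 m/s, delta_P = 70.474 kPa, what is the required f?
Formula: \Delta P = f \frac{L}{D} \frac{\rho V^2}{2}
Substituting knowns: 70.474 = f·(183.9/0.199)·0.5·999.8·3.301²/1000
Solving for f: f = (70.474·1000)/((183.9/0.199)·0.5·999.8·3.301²) = 0.014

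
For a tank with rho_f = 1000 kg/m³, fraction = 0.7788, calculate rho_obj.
Formula: f_{sub} = \frac{\rho_{obj}}{\rho_f}
Substituting knowns: 0.7788 = rho_obj/1000
Solving for rho_obj: rho_obj = 0.7788·1000 = 778.8 kg/m³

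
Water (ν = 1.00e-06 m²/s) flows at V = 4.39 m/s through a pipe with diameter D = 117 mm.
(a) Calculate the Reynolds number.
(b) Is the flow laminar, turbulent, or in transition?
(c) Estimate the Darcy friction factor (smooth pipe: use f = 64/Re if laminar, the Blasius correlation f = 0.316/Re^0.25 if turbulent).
(a) Re = V·D/ν = 4.39·0.117/1.00e-06 = 513630
(b) Flow regime: turbulent (Re > 4000)
(c) Friction factor: f = 0.316/Re^0.25 = 0.316/513630^0.25 = 0.0118 (Blasius is strictly valid for Re ≲ 1e5; used here as the smooth-pipe estimate the problem specifies)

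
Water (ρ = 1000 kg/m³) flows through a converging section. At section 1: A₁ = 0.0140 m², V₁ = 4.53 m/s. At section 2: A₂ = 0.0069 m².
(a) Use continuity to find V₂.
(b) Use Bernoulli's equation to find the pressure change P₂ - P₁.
(a) Continuity: A₁V₁=A₂V₂ -> V₂=A₁V₁/A₂=0.0140*4.53/0.0069=9.19 m/s
(b) Bernoulli: P₂-P₁=0.5*rho*(V₁^2-V₂^2)/1000=0.5*1000*(4.53^2-9.19^2)/1000=-31.97 kPa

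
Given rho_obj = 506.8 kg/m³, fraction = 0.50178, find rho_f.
Formula: f_{sub} = \frac{\rho_{obj}}{\rho_f}
Substituting knowns: 0.50178 = 506.8/rho_f
Solving for rho_f: rho_f = 506.8/0.50178 = 1010 kg/m³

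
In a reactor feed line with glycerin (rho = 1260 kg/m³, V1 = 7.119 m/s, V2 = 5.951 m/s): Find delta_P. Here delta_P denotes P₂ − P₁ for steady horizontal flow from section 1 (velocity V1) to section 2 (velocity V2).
Formula: \Delta P = \frac{1}{2} \rho (V_1^2 - V_2^2)
delta_P = 0.5·1260·(7.119² − 5.951²)/1000 = 9.617 kPa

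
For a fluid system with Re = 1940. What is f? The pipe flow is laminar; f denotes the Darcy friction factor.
Formula: f = \frac{64}{Re}
f = 64/1940 = 0.03299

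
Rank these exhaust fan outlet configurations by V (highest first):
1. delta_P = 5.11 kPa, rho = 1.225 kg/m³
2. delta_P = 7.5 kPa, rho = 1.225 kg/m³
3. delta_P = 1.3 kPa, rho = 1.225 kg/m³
Case 1: V = 91.34 m/s
Case 2: V = 110.7 m/s
Case 3: V = 46.07 m/s
Ranking (highest first): 2, 1, 3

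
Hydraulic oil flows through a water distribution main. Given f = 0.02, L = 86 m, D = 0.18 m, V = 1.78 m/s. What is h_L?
Formula: h_L = f \frac{L}{D} \frac{V^2}{2g}
h_L = 0.02·(86/0.18)·1.78²/(2·9.81) = 1.543 m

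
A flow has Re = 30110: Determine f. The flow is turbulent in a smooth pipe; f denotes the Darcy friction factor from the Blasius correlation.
Formula: f = \frac{0.316}{Re^{0.25}}
f = 0.316/30110^0.25 = 0.02399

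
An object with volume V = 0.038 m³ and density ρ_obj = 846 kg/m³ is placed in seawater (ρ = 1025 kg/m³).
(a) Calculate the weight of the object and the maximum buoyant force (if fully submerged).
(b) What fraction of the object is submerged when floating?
(a) W=rho_obj*g*V=846*9.81*0.038=315.4 N; F_B(max)=rho*g*V=1025*9.81*0.038=382.1 N
(b) Floating fraction=rho_obj/rho=846/1025=0.825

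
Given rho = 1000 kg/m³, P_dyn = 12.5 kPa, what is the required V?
Formula: P_{dyn} = \frac{1}{2} \rho V^2
Substituting knowns: 12.5 = 0.5·1000·V²/1000
Solving for V: V = √(2·(12.5·1000)/1000) = 5 m/s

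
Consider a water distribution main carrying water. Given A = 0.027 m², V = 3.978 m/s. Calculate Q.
Formula: Q = A V
Q = 0.027·3.978·1000 = 107.4 L/s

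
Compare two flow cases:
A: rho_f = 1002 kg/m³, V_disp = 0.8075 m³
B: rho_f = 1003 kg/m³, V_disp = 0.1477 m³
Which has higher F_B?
F_B(A) = 7937 N, F_B(B) = 1453 N. Answer: A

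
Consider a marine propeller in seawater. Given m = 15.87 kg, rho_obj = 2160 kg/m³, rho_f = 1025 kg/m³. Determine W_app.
Formula: W_{app} = mg\left(1 - \frac{\rho_f}{\rho_{obj}}\right)
W_app = 15.87·9.81·(1 − 1025/2160) = 81.81 N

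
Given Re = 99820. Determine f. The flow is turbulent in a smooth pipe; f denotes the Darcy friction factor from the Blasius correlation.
Formula: f = \frac{0.316}{Re^{0.25}}
f = 0.316/99820^0.25 = 0.01778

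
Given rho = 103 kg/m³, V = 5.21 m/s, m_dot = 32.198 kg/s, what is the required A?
Formula: \dot{m} = \rho A V
Substituting knowns: 32.198 = 103·A·5.21
Solving for A: A = 32.198/(103·5.21) = 0.06 m²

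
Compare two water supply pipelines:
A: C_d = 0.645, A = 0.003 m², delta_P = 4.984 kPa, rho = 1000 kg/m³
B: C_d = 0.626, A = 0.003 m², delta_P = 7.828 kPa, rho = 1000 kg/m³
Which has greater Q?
Q(A) = 6.109 L/s, Q(B) = 7.431 L/s. Answer: B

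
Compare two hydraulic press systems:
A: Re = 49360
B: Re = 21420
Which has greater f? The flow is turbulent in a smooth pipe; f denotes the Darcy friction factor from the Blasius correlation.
f(A) = 0.0212, f(B) = 0.02612. Answer: B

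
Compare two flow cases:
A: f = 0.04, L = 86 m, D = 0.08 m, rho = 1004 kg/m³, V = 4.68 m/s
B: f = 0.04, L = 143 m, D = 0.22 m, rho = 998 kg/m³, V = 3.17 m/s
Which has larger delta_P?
delta_P(A) = 472.8 kPa, delta_P(B) = 130.4 kPa. Answer: A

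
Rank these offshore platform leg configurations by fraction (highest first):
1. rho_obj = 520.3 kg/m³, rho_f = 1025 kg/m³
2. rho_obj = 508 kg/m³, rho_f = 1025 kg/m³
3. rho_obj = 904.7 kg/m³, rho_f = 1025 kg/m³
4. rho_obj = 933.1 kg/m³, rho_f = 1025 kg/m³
Case 1: fraction = 0.5076
Case 2: fraction = 0.4956
Case 3: fraction = 0.8826
Case 4: fraction = 0.9103
Ranking (highest first): 4, 3, 1, 2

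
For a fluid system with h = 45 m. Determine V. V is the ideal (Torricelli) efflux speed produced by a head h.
Formula: V = \sqrt{2 g h}
V = √(2·9.81·45) = 29.71 m/s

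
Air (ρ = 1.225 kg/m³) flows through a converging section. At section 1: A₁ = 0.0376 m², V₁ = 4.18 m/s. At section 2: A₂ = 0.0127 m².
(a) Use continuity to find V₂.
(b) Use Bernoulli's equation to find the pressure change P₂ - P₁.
(a) Continuity: A₁V₁=A₂V₂ -> V₂=A₁V₁/A₂=0.0376*4.18/0.0127=12.38 m/s
(b) Bernoulli: P₂-P₁=0.5*rho*(V₁^2-V₂^2)/1000=0.5*1.225*(4.18^2-12.38^2)/1000=-0.08317 kPa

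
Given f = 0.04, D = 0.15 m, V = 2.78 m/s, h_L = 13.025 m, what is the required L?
Formula: h_L = f \frac{L}{D} \frac{V^2}{2g}
Substituting knowns: 13.025 = 0.04·(L/0.15)·2.78²/(2·9.81)
Solving for L: L = 13.025·2·9.81·0.15/(0.04·2.78²) = 124 m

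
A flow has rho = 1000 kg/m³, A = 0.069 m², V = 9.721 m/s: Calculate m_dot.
Formula: \dot{m} = \rho A V
m_dot = 1000·0.069·9.721 = 670.7 kg/s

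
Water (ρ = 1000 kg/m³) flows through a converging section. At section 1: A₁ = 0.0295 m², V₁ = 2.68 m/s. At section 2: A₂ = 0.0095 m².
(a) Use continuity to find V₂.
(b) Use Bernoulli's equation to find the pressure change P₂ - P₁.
(a) Continuity: A₁V₁=A₂V₂ -> V₂=A₁V₁/A₂=0.0295*2.68/0.0095=8.32 m/s
(b) Bernoulli: P₂-P₁=0.5*rho*(V₁^2-V₂^2)/1000=0.5*1000*(2.68^2-8.32^2)/1000=-31.02 kPa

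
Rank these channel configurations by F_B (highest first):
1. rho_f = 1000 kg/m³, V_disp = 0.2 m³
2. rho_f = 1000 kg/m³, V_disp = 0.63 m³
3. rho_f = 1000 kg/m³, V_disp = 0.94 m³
Case 1: F_B = 1962 N
Case 2: F_B = 6180 N
Case 3: F_B = 9221 N
Ranking (highest first): 3, 2, 1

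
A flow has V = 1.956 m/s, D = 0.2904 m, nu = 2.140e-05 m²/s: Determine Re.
Formula: Re = \frac{V D}{\nu}
Re = 1.956·0.2904/2.140e-05 = 26543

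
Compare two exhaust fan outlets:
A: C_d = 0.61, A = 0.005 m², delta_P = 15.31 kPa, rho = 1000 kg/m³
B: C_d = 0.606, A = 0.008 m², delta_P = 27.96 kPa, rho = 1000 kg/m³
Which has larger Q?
Q(A) = 16.88 L/s, Q(B) = 36.25 L/s. Answer: B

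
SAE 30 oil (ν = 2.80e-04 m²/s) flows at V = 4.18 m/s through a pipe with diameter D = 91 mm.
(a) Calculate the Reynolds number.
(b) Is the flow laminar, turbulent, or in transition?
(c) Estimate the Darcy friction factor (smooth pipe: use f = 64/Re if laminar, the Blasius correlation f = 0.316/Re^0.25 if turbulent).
(a) Re = V·D/ν = 4.18·0.091/2.80e-04 = 1358.5
(b) Flow regime: laminar (Re < 2300)
(c) Friction factor: f = 64/Re = 64/1358.5 = 0.04711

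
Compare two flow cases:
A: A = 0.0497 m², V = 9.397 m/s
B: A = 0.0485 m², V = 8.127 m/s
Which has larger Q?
Q(A) = 467 L/s, Q(B) = 394.2 L/s. Answer: A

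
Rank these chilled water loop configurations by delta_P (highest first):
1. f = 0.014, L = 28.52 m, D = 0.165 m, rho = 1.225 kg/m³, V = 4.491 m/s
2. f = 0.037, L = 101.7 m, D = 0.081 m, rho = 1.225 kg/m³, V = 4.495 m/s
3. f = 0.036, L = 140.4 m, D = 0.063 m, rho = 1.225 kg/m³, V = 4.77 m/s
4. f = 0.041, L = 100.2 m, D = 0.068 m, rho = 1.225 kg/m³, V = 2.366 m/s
Case 1: delta_P = 0.02989 kPa
Case 2: delta_P = 0.5749 kPa
Case 3: delta_P = 1.118 kPa
Case 4: delta_P = 0.2071 kPa
Ranking (highest first): 3, 2, 4, 1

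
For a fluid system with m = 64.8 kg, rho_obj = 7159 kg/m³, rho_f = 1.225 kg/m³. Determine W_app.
Formula: W_{app} = mg\left(1 - \frac{\rho_f}{\rho_{obj}}\right)
W_app = 64.8·9.81·(1 − 1.225/7159) = 635.6 N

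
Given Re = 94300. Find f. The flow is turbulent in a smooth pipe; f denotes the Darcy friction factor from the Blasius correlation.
Formula: f = \frac{0.316}{Re^{0.25}}
f = 0.316/94300^0.25 = 0.01803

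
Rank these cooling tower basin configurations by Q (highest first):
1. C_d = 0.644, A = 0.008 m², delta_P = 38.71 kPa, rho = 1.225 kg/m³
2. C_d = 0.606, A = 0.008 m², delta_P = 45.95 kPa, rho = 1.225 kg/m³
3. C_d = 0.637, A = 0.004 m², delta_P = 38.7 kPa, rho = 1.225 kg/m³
Case 1: Q = 1295 L/s
Case 2: Q = 1328 L/s
Case 3: Q = 640.5 L/s
Ranking (highest first): 2, 1, 3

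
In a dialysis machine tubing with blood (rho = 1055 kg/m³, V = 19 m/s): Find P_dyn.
Formula: P_{dyn} = \frac{1}{2} \rho V^2
P_dyn = 0.5·1055·19²/1000 = 190.4 kPa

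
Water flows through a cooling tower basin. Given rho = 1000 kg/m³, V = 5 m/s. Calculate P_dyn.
Formula: P_{dyn} = \frac{1}{2} \rho V^2
P_dyn = 0.5·1000·5²/1000 = 12.5 kPa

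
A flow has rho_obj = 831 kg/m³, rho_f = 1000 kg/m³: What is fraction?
Formula: f_{sub} = \frac{\rho_{obj}}{\rho_f}
fraction = 831/1000 = 0.831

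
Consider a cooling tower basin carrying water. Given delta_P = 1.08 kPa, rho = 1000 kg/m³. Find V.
Formula: V = \sqrt{\frac{2 \Delta P}{\rho}}
V = √(2·(1.08·1000)/1000) = 1.47 m/s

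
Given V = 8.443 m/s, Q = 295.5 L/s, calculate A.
Formula: Q = A V
Substituting knowns: 295.5 = A·8.443·1000
Solving for A: A = (295.5/1000)/8.443 = 0.035 m²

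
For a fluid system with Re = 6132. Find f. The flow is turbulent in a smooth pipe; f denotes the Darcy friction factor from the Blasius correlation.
Formula: f = \frac{0.316}{Re^{0.25}}
f = 0.316/6132^0.25 = 0.03571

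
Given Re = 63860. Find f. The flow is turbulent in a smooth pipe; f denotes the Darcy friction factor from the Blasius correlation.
Formula: f = \frac{0.316}{Re^{0.25}}
f = 0.316/63860^0.25 = 0.01988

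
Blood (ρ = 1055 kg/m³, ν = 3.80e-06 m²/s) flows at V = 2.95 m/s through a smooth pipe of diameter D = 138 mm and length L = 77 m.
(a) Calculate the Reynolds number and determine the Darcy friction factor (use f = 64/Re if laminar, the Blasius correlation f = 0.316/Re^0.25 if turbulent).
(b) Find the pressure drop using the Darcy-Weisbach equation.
(a) Re = V·D/ν = 2.95·0.138/3.80e-06 = 107130 → turbulent (Re > 4000); f = 0.316/Re^0.25 = 0.316/107130^0.25 = 0.017467 (Blasius is strictly valid for Re ≲ 1e5; used here as the smooth-pipe estimate the problem specifies)
(b) Darcy-Weisbach: ΔP = f·(L/D)·½ρV²/1000 = 0.017467·(77/0.138)·½·1055·2.95²/1000 = 44.74 kPa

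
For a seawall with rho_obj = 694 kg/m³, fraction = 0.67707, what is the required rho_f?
Formula: f_{sub} = \frac{\rho_{obj}}{\rho_f}
Substituting knowns: 0.67707 = 694/rho_f
Solving for rho_f: rho_f = 694/0.67707 = 1025 kg/m³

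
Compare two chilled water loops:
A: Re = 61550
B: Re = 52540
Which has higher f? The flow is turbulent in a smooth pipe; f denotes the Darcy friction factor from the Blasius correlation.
f(A) = 0.02006, f(B) = 0.02087. Answer: B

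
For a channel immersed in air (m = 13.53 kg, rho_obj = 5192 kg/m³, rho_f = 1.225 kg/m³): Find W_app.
Formula: W_{app} = mg\left(1 - \frac{\rho_f}{\rho_{obj}}\right)
W_app = 13.53·9.81·(1 − 1.225/5192) = 132.7 N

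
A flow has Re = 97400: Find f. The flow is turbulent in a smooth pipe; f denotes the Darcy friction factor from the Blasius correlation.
Formula: f = \frac{0.316}{Re^{0.25}}
f = 0.316/97400^0.25 = 0.01789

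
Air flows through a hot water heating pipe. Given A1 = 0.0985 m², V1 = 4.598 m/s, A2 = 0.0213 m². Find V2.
Formula: V_2 = \frac{A_1 V_1}{A_2}
V2 = 0.0985·4.598/0.0213 = 21.26 m/s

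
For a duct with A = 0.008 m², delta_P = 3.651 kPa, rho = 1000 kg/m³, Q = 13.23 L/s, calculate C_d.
Formula: Q = C_d A \sqrt{\frac{2 \Delta P}{\rho}}
Substituting knowns: 13.23 = C_d·0.008·√(2·(3.651·1000)/1000)·1000
Solving for C_d: C_d = (13.23/1000)/(0.008·√(2·(3.651·1000)/1000)) = 0.612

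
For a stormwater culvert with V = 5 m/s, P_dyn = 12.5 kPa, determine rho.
Formula: P_{dyn} = \frac{1}{2} \rho V^2
Substituting knowns: 12.5 = 0.5·rho·5²/1000
Solving for rho: rho = 2·(12.5·1000)/5² = 1000 kg/m³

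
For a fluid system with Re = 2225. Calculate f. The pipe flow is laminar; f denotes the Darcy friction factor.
Formula: f = \frac{64}{Re}
f = 64/2225 = 0.02876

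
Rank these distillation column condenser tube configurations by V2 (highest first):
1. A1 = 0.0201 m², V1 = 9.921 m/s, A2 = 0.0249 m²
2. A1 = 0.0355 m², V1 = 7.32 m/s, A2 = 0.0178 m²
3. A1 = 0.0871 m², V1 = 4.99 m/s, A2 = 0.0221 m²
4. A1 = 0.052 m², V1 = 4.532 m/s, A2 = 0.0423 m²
Case 1: V2 = 8.009 m/s
Case 2: V2 = 14.6 m/s
Case 3: V2 = 19.67 m/s
Case 4: V2 = 5.571 m/s
Ranking (highest first): 3, 2, 1, 4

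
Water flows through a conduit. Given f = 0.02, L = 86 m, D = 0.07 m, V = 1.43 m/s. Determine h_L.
Formula: h_L = f \frac{L}{D} \frac{V^2}{2g}
h_L = 0.02·(86/0.07)·1.43²/(2·9.81) = 2.561 m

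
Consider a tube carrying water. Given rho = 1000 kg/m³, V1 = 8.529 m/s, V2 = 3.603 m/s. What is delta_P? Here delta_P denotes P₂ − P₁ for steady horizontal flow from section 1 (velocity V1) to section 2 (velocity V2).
Formula: \Delta P = \frac{1}{2} \rho (V_1^2 - V_2^2)
delta_P = 0.5·1000·(8.529² − 3.603²)/1000 = 29.88 kPa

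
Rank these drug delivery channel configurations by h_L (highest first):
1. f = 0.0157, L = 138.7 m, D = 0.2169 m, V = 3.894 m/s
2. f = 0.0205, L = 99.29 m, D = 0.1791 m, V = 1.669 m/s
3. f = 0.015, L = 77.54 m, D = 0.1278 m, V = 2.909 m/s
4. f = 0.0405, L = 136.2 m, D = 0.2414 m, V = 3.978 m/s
Case 1: h_L = 7.759 m
Case 2: h_L = 1.614 m
Case 3: h_L = 3.925 m
Case 4: h_L = 18.43 m
Ranking (highest first): 4, 1, 3, 2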